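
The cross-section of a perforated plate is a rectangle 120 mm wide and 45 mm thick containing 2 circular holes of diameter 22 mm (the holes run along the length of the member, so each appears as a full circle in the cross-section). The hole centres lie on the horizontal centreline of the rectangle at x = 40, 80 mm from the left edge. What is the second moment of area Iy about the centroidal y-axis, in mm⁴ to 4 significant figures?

Split into non-overlapping primitives; take the origin at the lower-left of the bounding box.
Plate: 120 × 45, A = 5 400 mm², x = 60 mm, Ī = 6 480 000 mm⁴.
Hole 1 (subtracted): ⌀22, A = 380.133 mm², x = 40 mm, Ī = 11 499 mm⁴.
Hole 2 (subtracted): ⌀22, A = 380.133 mm², x = 80 mm, Ī = 11 499 mm⁴.
By symmetry the centroid is at mid-width, x̄ = 60 mm.
Transfer each piece to the centroidal y-axis using Ī + A·d² with d = x − 60:
  plate: d = 0 mm → contributes +6 480 000 mm⁴
  hole 1: d = -20 mm → contributes −163 552 mm⁴
  hole 2: d = 20 mm → contributes −163 552 mm⁴
Total I = 6 152 896 mm⁴.

Iy ≈ 6.153 × 10⁶ mm⁴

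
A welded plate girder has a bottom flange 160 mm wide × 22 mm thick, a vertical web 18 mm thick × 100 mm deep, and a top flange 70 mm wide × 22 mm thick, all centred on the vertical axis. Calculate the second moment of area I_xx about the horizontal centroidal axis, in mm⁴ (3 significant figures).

I_xx ≈ 1.84 × 10⁷ mm⁴

Split into non-overlapping primitives; take the origin at the lower-left of the bounding box.
Bottom plate: 160 × 22, A = 3 520 mm², y = 11 mm, Ī = 141 973 mm⁴.
Web plate: 18 × 100, A = 1 800 mm², y = 72 mm, Ī = 1 500 000 mm⁴.
Top plate: 70 × 22, A = 1 540 mm², y = 133 mm, Ī = 62 113 mm⁴.
Centroid: ȳ = ΣA·y / ΣA = 54.394 mm.
Transfer each piece to the horizontal centroidal axis using Ī + A·d² with d = y − 54.394:
  bottom plate: d = -43.394 mm → contributes +6 770 145 mm⁴
  web plate: d = 17.606 mm → contributes +2 057 974 mm⁴
  top plate: d = 78.606 mm → contributes +9 577 725 mm⁴
Total I = 18 405 844 mm⁴.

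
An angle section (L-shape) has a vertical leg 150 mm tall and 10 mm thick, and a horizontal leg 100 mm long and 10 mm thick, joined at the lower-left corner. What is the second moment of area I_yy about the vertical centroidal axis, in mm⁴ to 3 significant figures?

Decompose the section into non-overlapping parts with the origin at the bottom-left of its bounding rectangle.
Vertical leg: 10 × 150, A = 1 500 mm², x = 5 mm, Ī = 12 500 mm⁴.
Horizontal leg (remainder): 90 × 10, A = 900 mm², x = 55 mm, Ī = 607 500 mm⁴.
Centroid: x̄ = ΣA·x / ΣA = 23.75 mm.
Transfer each piece to the vertical centroidal axis using Ī + A·d² with d = x − 23.75:
  vertical leg: d = -18.75 mm → contributes +539 844 mm⁴
  horizontal leg (remainder): d = 31.25 mm → contributes +1 486 406 mm⁴
Total I = 2 026 250 mm⁴.

I_yy ≈ 2.03 × 10⁶ mm⁴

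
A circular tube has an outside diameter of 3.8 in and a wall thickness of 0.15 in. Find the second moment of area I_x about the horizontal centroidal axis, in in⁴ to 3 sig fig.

I_x ≈ 2.87 in⁴

Break the section into simple shapes (no overlaps), measuring from the bottom-left corner of the bounding box.
Outer circle: ⌀3.8, A = 11.341 in², y = 1.9 in, Ī = 10.235 in⁴.
Bore (subtracted): ⌀3.5, A = 9.6211 in², y = 1.9 in, Ī = 7.3662 in⁴.
By symmetry the centroid is at mid-height, ȳ = 1.9 in.
All pieces are centred on the horizontal centroidal axis, so I = ΣĪ (holes subtracted) = 2.8692 in⁴.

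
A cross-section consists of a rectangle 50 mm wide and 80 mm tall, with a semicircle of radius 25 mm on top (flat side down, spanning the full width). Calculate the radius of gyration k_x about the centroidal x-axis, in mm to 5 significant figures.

k_x ≈ 29.020 mm

Decompose the section into non-overlapping parts with the origin at the bottom-left of its bounding rectangle.
Rectangular body: 50 × 80, A = 4 000 mm², y = 40 mm, Ī = 2 133 333 mm⁴.
Semicircular cap: semicircle r = 25, A = 981.7477 mm², y = 90.61033 mm, Ī = 42873.81 mm⁴.
Centroid: ȳ = ΣA·y / ΣA = 49.97372 mm.
Transfer each piece to the centroidal x-axis using Ī + A·d² with d = y − 49.97372:
  rectangular body: d = -9.973724 mm → contributes +2 531 234 mm⁴
  semicircular cap: d = 40.63661 mm → contributes +1 664 067 mm⁴
Total I = 4 195 301 mm⁴.
Radius of gyration: k = √(I/A) = √(4 195 301 / 4981.748) = 29.01955 mm.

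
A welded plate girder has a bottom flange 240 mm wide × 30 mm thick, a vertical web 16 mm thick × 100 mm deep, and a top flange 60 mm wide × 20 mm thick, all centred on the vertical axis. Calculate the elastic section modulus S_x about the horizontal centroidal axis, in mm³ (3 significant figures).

S_x ≈ 1.91 × 10⁵ mm³

Treat the section as a set of non-overlapping primitives; coordinates are from the bounding-box lower-left.
Bottom plate: 240 × 30, A = 7 200 mm², y = 15 mm, Ī = 540 000 mm⁴.
Web plate: 16 × 100, A = 1 600 mm², y = 80 mm, Ī = 1 333 333 mm⁴.
Top plate: 60 × 20, A = 1 200 mm², y = 140 mm, Ī = 40 000 mm⁴.
Centroid: ȳ = ΣA·y / ΣA = 40.4 mm.
Transfer each piece to the horizontal centroidal axis using Ī + A·d² with d = y − 40.4:
  bottom plate: d = -25.4 mm → contributes +5 185 152 mm⁴
  web plate: d = 39.6 mm → contributes +3 842 389 mm⁴
  top plate: d = 99.6 mm → contributes +11 944 192 mm⁴
Total I = 20 971 733 mm⁴.
Extreme fibre distance c = 109.6 mm; S = I/c = 191 348 mm³.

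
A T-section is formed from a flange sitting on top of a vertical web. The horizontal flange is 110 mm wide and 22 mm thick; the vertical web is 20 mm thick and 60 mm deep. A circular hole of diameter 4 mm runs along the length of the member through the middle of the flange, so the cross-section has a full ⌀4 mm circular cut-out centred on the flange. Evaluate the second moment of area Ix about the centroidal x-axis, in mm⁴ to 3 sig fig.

Ix ≈ 1.80 × 10⁶ mm⁴

Break the section into simple shapes (no overlaps), measuring from the bottom-left corner of the bounding box.
Flange: 110 × 22, A = 2 420 mm², y = 71 mm, Ī = 97 607 mm⁴.
Web: 20 × 60, A = 1 200 mm², y = 30 mm, Ī = 360 000 mm⁴.
Hole (subtracted): ⌀4, A = 12.566 mm², y = 71 mm, Ī = 12.566 mm⁴.
Centroid: ȳ = ΣA·y / ΣA = 57.361 mm.
Transfer each piece to the centroidal x-axis using Ī + A·d² with d = y − 57.361:
  flange: d = 13.639 mm → contributes +547 748 mm⁴
  web: d = -27.361 mm → contributes +1 258 382 mm⁴
  hole: d = 13.639 mm → contributes −2 350 mm⁴
Total I = 1 803 780 mm⁴.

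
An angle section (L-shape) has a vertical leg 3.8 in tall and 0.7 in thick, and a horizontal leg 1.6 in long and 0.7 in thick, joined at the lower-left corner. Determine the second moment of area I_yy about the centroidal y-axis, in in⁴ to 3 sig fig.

Treat the section as a set of non-overlapping primitives; coordinates are from the bounding-box lower-left.
Vertical leg: 0.7 × 3.8, A = 2.66 in², x = 0.35 in, Ī = 0.10862 in⁴.
Horizontal leg (remainder): 0.9 × 0.7, A = 0.63 in², x = 1.15 in, Ī = 0.042525 in⁴.
Centroid: x̄ = ΣA·x / ΣA = 0.50319 in.
Transfer each piece to the centroidal y-axis using Ī + A·d² with d = x − 0.50319:
  vertical leg: d = -0.15319 in → contributes +0.17104 in⁴
  horizontal leg (remainder): d = 0.64681 in → contributes +0.30609 in⁴
Total I = 0.47713 in⁴.

I_yy ≈ 0.477 in⁴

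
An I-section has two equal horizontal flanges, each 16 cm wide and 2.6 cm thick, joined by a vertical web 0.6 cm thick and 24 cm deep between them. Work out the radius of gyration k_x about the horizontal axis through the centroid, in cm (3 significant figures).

Break the section into simple shapes (no overlaps), measuring from the bottom-left corner of the bounding box.
Bottom flange: 16 × 2.6, A = 41.6 cm², y = 1.3 cm, Ī = 23.435 cm⁴.
Web: 0.6 × 24, A = 14.4 cm², y = 14.6 cm, Ī = 691.2 cm⁴.
Top flange: 16 × 2.6, A = 41.6 cm², y = 27.9 cm, Ī = 23.435 cm⁴.
By symmetry the centroid is at mid-height, ȳ = 14.6 cm.
Transfer each piece to the horizontal axis through the centroid using Ī + A·d² with d = y − 14.6:
  bottom flange: d = -13.3 cm → contributes +7382.1 cm⁴
  web: d = 0 cm → contributes +691.2 cm⁴
  top flange: d = 13.3 cm → contributes +7382.1 cm⁴
Total I = 15 455 cm⁴.
Radius of gyration: k = √(I/A) = √(15 455 / 97.6) = 12.584 cm.

k_x ≈ 12.6 cm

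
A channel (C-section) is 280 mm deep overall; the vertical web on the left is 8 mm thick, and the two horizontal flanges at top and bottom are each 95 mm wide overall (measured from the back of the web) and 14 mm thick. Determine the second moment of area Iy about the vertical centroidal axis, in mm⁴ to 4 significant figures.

Iy ≈ 4.181 × 10⁶ mm⁴

Treat the section as a set of non-overlapping primitives; coordinates are from the bounding-box lower-left.
Web: 8 × 280, A = 2 240 mm², x = 4 mm, Ī = 11946.7 mm⁴.
Top flange (beyond web): 87 × 14, A = 1 218 mm², x = 51.5 mm, Ī = 768 254 mm⁴.
Bottom flange (beyond web): 87 × 14, A = 1 218 mm², x = 51.5 mm, Ī = 768 254 mm⁴.
Centroid: x̄ = ΣA·x / ΣA = 28.7455 mm.
Transfer each piece to the vertical centroidal axis using Ī + A·d² with d = x − 28.7455:
  web: d = -24.7455 mm → contributes +1 383 589 mm⁴
  top flange (beyond web): d = 22.7545 mm → contributes +1 398 894 mm⁴
  bottom flange (beyond web): d = 22.7545 mm → contributes +1 398 894 mm⁴
Total I = 4 181 376 mm⁴.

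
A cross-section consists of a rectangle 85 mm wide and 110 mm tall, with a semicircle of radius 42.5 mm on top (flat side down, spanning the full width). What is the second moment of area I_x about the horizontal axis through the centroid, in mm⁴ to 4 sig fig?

Decompose the section into non-overlapping parts with the origin at the bottom-left of its bounding rectangle.
Rectangular body: 85 × 110, A = 9 350 mm², y = 55 mm, Ī = 9 427 917 mm⁴.
Semicircular cap: semicircle r = 42.5, A = 2837.25 mm², y = 128.038 mm, Ī = 358 086 mm⁴.
Centroid: ȳ = ΣA·y / ΣA = 72.0035 mm.
Transfer each piece to the horizontal axis through the centroid using Ī + A·d² with d = y − 72.0035:
  rectangular body: d = -17.0035 mm → contributes +12 131 178 mm⁴
  semicircular cap: d = 56.0341 mm → contributes +9 266 533 mm⁴
Total I = 21 397 711 mm⁴.

I_x ≈ 2.140 × 10⁷ mm⁴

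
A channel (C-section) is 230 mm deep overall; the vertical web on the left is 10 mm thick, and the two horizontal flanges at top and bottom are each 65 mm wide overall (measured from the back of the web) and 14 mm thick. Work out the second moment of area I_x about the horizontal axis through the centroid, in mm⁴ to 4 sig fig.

Split into non-overlapping primitives; take the origin at the lower-left of the bounding box.
Web: 10 × 230, A = 2 300 mm², y = 115 mm, Ī = 10 139 167 mm⁴.
Top flange (beyond web): 55 × 14, A = 770 mm², y = 223 mm, Ī = 12576.7 mm⁴.
Bottom flange (beyond web): 55 × 14, A = 770 mm², y = 7 mm, Ī = 12576.7 mm⁴.
By symmetry the centroid is at mid-height, ȳ = 115 mm.
Transfer each piece to the horizontal axis through the centroid using Ī + A·d² with d = y − 115:
  web: d = 0 mm → contributes +10 139 167 mm⁴
  top flange (beyond web): d = 108 mm → contributes +8 993 857 mm⁴
  bottom flange (beyond web): d = -108 mm → contributes +8 993 857 mm⁴
Total I = 28 126 880 mm⁴.

I_x ≈ 2.813 × 10⁷ mm⁴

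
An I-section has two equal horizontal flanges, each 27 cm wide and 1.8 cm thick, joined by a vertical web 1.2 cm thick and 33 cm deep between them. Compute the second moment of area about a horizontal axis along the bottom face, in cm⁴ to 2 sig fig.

Decompose the section into non-overlapping parts with the origin at the bottom-left of its bounding rectangle.
Bottom flange: 27 × 1.8, A = 48.6 cm², y = 0.9 cm, Ī = 13.12 cm⁴.
Web: 1.2 × 33, A = 39.6 cm², y = 18.3 cm, Ī = 3 594 cm⁴.
Top flange: 27 × 1.8, A = 48.6 cm², y = 35.7 cm, Ī = 13.12 cm⁴.
Transfer each piece to a horizontal axis along the bottom face using Ī + A·d² with d = y − 0:
  bottom flange: d = 0.9 cm → contributes +52.49 cm⁴
  web: d = 18.3 cm → contributes +16 855 cm⁴
  top flange: d = 35.7 cm → contributes +61 953 cm⁴
Total I = 78 861 cm⁴.

I_base ≈ 7.9 × 10⁴ cm⁴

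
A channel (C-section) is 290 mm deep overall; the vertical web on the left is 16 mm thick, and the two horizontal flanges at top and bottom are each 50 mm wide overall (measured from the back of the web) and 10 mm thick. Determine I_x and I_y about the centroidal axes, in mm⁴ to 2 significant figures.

I_x ≈ 4.6 × 10⁷ mm⁴, I_y ≈ 5.4 × 10⁵ mm⁴

Treat the section as a set of non-overlapping primitives; coordinates are from the bounding-box lower-left.
Web: 16 × 290, A = 4 640 mm², y = 145 mm, Ī = 32 518 667 mm⁴.
Top flange (beyond web): 34 × 10, A = 340 mm², y = 285 mm, Ī = 2 833 mm⁴.
Bottom flange (beyond web): 34 × 10, A = 340 mm², y = 5 mm, Ī = 2 833 mm⁴.
By symmetry the centroid is at mid-height, ȳ = 145 mm.
Transfer each piece to the centroidal x-axis using Ī + A·d² with d = y − 145:
  web: d = 0 mm → contributes +32 518 667 mm⁴
  top flange (beyond web): d = 140 mm → contributes +6 666 833 mm⁴
  bottom flange (beyond web): d = -140 mm → contributes +6 666 833 mm⁴
Total I = 45 852 333 mm⁴.
For the y-axis: x̄ = 11.2 mm.
Repeating about the centroidal y-axis gives I_y = 535 170 mm⁴.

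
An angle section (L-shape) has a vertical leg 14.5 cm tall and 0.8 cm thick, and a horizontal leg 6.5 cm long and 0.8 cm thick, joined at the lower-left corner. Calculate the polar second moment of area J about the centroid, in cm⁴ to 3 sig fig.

J ≈ 405 cm⁴

Decompose the section into non-overlapping parts with the origin at the bottom-left of its bounding rectangle.
Vertical leg: 0.8 × 14.5, A = 11.6 cm², y = 7.25 cm, Ī = 203.24 cm⁴.
Horizontal leg (remainder): 5.7 × 0.8, A = 4.56 cm², y = 0.4 cm, Ī = 0.2432 cm⁴.
Centroid: ȳ = ΣA·y / ΣA = 5.3171 cm.
Transfer each piece to the centroidal x-axis using Ī + A·d² with d = y − 5.3171:
  vertical leg: d = 1.9329 cm → contributes +246.58 cm⁴
  horizontal leg (remainder): d = -4.9171 cm → contributes +110.49 cm⁴
Total I = 357.07 cm⁴.
For the y-axis: x̄ = 1.3171 cm.
Repeating about the centroidal y-axis gives I_y = 47.539 cm⁴.
Polar second moment: J = I_x + I_y = 404.61 cm⁴.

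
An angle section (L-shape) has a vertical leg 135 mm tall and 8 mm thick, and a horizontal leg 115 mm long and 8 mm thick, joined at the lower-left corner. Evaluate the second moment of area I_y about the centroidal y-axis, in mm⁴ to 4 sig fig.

I_y ≈ 2.401 × 10⁶ mm⁴

Decompose the section into non-overlapping parts with the origin at the bottom-left of its bounding rectangle.
Vertical leg: 8 × 135, A = 1 080 mm², x = 4 mm, Ī = 5 760 mm⁴.
Horizontal leg (remainder): 107 × 8, A = 856 mm², x = 61.5 mm, Ī = 816 695 mm⁴.
Centroid: x̄ = ΣA·x / ΣA = 29.4236 mm.
Transfer each piece to the centroidal y-axis using Ī + A·d² with d = x − 29.4236:
  vertical leg: d = -25.4236 mm → contributes +703 826 mm⁴
  horizontal leg (remainder): d = 32.0764 mm → contributes +1 697 432 mm⁴
Total I = 2 401 258 mm⁴.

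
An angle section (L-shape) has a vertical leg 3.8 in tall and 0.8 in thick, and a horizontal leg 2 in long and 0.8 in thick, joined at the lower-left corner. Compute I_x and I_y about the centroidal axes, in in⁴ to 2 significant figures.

Split into non-overlapping primitives; take the origin at the lower-left of the bounding box.
Vertical leg: 0.8 × 3.8, A = 3.04 in², y = 1.9 in, Ī = 3.658 in⁴.
Horizontal leg (remainder): 1.2 × 0.8, A = 0.96 in², y = 0.4 in, Ī = 0.0512 in⁴.
Centroid: ȳ = ΣA·y / ΣA = 1.54 in.
Transfer each piece to the centroidal x-axis using Ī + A·d² with d = y − 1.54:
  vertical leg: d = 0.36 in → contributes +4.052 in⁴
  horizontal leg (remainder): d = -1.14 in → contributes +1.299 in⁴
Total I = 5.351 in⁴.
For the y-axis: x̄ = 0.64 in.
Repeating about the centroidal y-axis gives I_y = 1.007 in⁴.

I_x ≈ 5.4 in⁴, I_y ≈ 1.0 in⁴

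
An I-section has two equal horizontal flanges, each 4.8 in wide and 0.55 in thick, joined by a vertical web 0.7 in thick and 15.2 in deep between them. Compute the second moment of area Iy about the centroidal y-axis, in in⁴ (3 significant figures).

Treat the section as a set of non-overlapping primitives; coordinates are from the bounding-box lower-left.
Bottom flange: 4.8 × 0.55, A = 2.64 in², x = 2.4 in, Ī = 5.0688 in⁴.
Web: 0.7 × 15.2, A = 10.64 in², x = 2.4 in, Ī = 0.43447 in⁴.
Top flange: 4.8 × 0.55, A = 2.64 in², x = 2.4 in, Ī = 5.0688 in⁴.
By symmetry the centroid is at mid-width, x̄ = 2.4 in.
All pieces are centred on the centroidal y-axis, so I = ΣĪ = 10.572 in⁴.

Iy ≈ 10.6 in⁴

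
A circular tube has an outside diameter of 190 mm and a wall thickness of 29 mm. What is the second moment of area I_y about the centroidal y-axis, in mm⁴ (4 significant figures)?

I_y ≈ 4.907 × 10⁷ mm⁴

Split into non-overlapping primitives; take the origin at the lower-left of the bounding box.
Outer circle: ⌀190, A = 28352.9 mm², x = 95 mm, Ī = 63 971 171 mm⁴.
Bore (subtracted): ⌀132, A = 13684.8 mm², x = 95 mm, Ī = 14 902 723 mm⁴.
By symmetry the centroid is at mid-width, x̄ = 95 mm.
All pieces are centred on the centroidal y-axis, so I = ΣĪ (holes subtracted) = 49 068 448 mm⁴.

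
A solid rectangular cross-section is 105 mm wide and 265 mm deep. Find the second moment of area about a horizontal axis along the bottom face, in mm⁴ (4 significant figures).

The section: 105 × 265, A = 27 825 mm², y = 132.5 mm, Ī = 162 834 219 mm⁴.
Transfer it to a horizontal axis along the bottom face using Ī + A·d² with d = y − 0:
  the section: d = 132.5 mm → contributes +651 336 875 mm⁴
Total I = 651 336 875 mm⁴.

I_base ≈ 6.513 × 10⁸ mm⁴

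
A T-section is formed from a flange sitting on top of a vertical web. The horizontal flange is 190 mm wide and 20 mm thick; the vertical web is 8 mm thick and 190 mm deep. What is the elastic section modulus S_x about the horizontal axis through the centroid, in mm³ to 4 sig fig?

S_x ≈ 9.805 × 10⁴ mm³

Break the section into simple shapes (no overlaps), measuring from the bottom-left corner of the bounding box.
Flange: 190 × 20, A = 3 800 mm², y = 200 mm, Ī = 126 667 mm⁴.
Web: 8 × 190, A = 1 520 mm², y = 95 mm, Ī = 4 572 667 mm⁴.
Centroid: ȳ = ΣA·y / ΣA = 170 mm.
Transfer each piece to the horizontal axis through the centroid using Ī + A·d² with d = y − 170:
  flange: d = 30 mm → contributes +3 546 667 mm⁴
  web: d = -75 mm → contributes +13 122 667 mm⁴
Total I = 16 669 333 mm⁴.
Extreme fibre distance c = 170 mm; S = I/c = 98054.9 mm³.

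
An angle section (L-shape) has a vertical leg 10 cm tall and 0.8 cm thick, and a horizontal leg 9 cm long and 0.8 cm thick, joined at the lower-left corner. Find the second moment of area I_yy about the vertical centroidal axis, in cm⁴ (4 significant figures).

Break the section into simple shapes (no overlaps), measuring from the bottom-left corner of the bounding box.
Vertical leg: 0.8 × 10, A = 8 cm², x = 0.4 cm, Ī = 0.426667 cm⁴.
Horizontal leg (remainder): 8.2 × 0.8, A = 6.56 cm², x = 4.9 cm, Ī = 36.7579 cm⁴.
Centroid: x̄ = ΣA·x / ΣA = 2.42747 cm.
Transfer each piece to the vertical centroidal axis using Ī + A·d² with d = x − 2.42747:
  vertical leg: d = -2.02747 cm → contributes +33.3118 cm⁴
  horizontal leg (remainder): d = 2.47253 cm → contributes +76.8617 cm⁴
Total I = 110.174 cm⁴.

I_yy ≈ 110.2 cm⁴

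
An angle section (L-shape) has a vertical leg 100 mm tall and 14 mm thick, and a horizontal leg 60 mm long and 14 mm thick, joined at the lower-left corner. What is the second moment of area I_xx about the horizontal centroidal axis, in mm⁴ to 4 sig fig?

Split into non-overlapping primitives; take the origin at the lower-left of the bounding box.
Vertical leg: 14 × 100, A = 1 400 mm², y = 50 mm, Ī = 1 166 667 mm⁴.
Horizontal leg (remainder): 46 × 14, A = 644 mm², y = 7 mm, Ī = 10518.7 mm⁴.
Centroid: ȳ = ΣA·y / ΣA = 36.4521 mm.
Transfer each piece to the horizontal centroidal axis using Ī + A·d² with d = y − 36.4521:
  vertical leg: d = 13.5479 mm → contributes +1 423 632 mm⁴
  horizontal leg (remainder): d = -29.4521 mm → contributes +569 139 mm⁴
Total I = 1 992 772 mm⁴.

I_xx ≈ 1.993 × 10⁶ mm⁴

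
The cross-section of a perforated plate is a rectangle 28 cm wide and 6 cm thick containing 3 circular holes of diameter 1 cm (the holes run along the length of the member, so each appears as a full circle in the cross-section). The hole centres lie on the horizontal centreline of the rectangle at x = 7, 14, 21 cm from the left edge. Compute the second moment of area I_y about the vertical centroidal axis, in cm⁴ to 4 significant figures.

Split into non-overlapping primitives; take the origin at the lower-left of the bounding box.
Plate: 28 × 6, A = 168 cm², x = 14 cm, Ī = 10 976 cm⁴.
Hole 1 (subtracted): ⌀1, A = 0.785398 cm², x = 7 cm, Ī = 0.0490874 cm⁴.
Hole 2 (subtracted): ⌀1, A = 0.785398 cm², x = 14 cm, Ī = 0.0490874 cm⁴.
Hole 3 (subtracted): ⌀1, A = 0.785398 cm², x = 21 cm, Ī = 0.0490874 cm⁴.
By symmetry the centroid is at mid-width, x̄ = 14 cm.
Transfer each piece to the vertical centroidal axis using Ī + A·d² with d = x − 14:
  plate: d = 0 cm → contributes +10 976 cm⁴
  hole 1: d = -7 cm → contributes −38.5336 cm⁴
  hole 2: d = 0 cm → contributes −0.0490874 cm⁴
  hole 3: d = 7 cm → contributes −38.5336 cm⁴
Total I = 10898.9 cm⁴.

I_y ≈ 1.090 × 10⁴ cm⁴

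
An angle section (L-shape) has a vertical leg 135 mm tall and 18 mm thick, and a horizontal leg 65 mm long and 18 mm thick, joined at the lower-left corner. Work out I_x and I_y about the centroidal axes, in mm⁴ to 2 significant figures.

Treat the section as a set of non-overlapping primitives; coordinates are from the bounding-box lower-left.
Vertical leg: 18 × 135, A = 2 430 mm², y = 67.5 mm, Ī = 3 690 563 mm⁴.
Horizontal leg (remainder): 47 × 18, A = 846 mm², y = 9 mm, Ī = 22 842 mm⁴.
Centroid: ȳ = ΣA·y / ΣA = 52.39 mm.
Transfer each piece to the centroidal x-axis using Ī + A·d² with d = y − 52.39:
  vertical leg: d = 15.11 mm → contributes +4 245 151 mm⁴
  horizontal leg (remainder): d = -43.39 mm → contributes +1 615 809 mm⁴
Total I = 5 860 960 mm⁴.
For the y-axis: x̄ = 17.39 mm.
Repeating about the centroidal y-axis gives I_y = 884 170 mm⁴.

I_x ≈ 5.9 × 10⁶ mm⁴, I_y ≈ 8.8 × 10⁵ mm⁴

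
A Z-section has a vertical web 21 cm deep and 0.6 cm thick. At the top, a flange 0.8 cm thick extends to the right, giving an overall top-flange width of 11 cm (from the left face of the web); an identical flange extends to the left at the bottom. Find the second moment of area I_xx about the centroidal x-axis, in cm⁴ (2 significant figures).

Break the section into simple shapes (no overlaps), measuring from the bottom-left corner of the bounding box.
Web: 0.6 × 21, A = 12.6 cm², y = 10.5 cm, Ī = 463.1 cm⁴.
Top flange (beyond web): 10.4 × 0.8, A = 8.32 cm², y = 20.6 cm, Ī = 0.4437 cm⁴.
Bottom flange (beyond web): 10.4 × 0.8, A = 8.32 cm², y = 0.4 cm, Ī = 0.4437 cm⁴.
Centroid: ȳ = ΣA·y / ΣA = 10.5 cm.
Transfer each piece to the centroidal x-axis using Ī + A·d² with d = y − 10.5:
  web: d = 0 cm → contributes +463.1 cm⁴
  top flange (beyond web): d = 10.1 cm → contributes +849.2 cm⁴
  bottom flange (beyond web): d = -10.1 cm → contributes +849.2 cm⁴
Total I = 2 161 cm⁴.

I_xx ≈ 2200 cm⁴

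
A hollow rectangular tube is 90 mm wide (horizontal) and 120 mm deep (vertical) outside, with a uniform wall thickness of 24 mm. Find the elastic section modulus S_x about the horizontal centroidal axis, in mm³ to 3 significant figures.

S_x ≈ 1.94 × 10⁵ mm³

Decompose the section into non-overlapping parts with the origin at the bottom-left of its bounding rectangle.
Outer rectangle: 90 × 120, A = 10 800 mm², y = 60 mm, Ī = 12 960 000 mm⁴.
Inner void (subtracted): 42 × 72, A = 3 024 mm², y = 60 mm, Ī = 1 306 368 mm⁴.
By symmetry the centroid is at mid-height, ȳ = 60 mm.
All pieces are centred on the horizontal centroidal axis, so I = ΣĪ (holes subtracted) = 11 653 632 mm⁴.
Extreme fibre distance c = 60 mm; S = I/c = 194 227 mm³.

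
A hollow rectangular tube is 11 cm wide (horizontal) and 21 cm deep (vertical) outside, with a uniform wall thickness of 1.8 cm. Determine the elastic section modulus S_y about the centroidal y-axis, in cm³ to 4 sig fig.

Break the section into simple shapes (no overlaps), measuring from the bottom-left corner of the bounding box.
Outer rectangle: 11 × 21, A = 231 cm², x = 5.5 cm, Ī = 2329.25 cm⁴.
Inner void (subtracted): 7.4 × 17.4, A = 128.76 cm², x = 5.5 cm, Ī = 587.575 cm⁴.
By symmetry the centroid is at mid-width, x̄ = 5.5 cm.
All pieces are centred on the centroidal y-axis, so I = ΣĪ (holes subtracted) = 1741.68 cm⁴.
Extreme fibre distance c = 5.5 cm; S = I/c = 316.668 cm³.

S_y ≈ 316.7 cm³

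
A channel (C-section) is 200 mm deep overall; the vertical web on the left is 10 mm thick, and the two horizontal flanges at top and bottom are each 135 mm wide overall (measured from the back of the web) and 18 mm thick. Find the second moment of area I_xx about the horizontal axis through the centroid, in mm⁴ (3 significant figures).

I_xx ≈ 4.41 × 10⁷ mm⁴

Split into non-overlapping primitives; take the origin at the lower-left of the bounding box.
Web: 10 × 200, A = 2 000 mm², y = 100 mm, Ī = 6 666 667 mm⁴.
Top flange (beyond web): 125 × 18, A = 2 250 mm², y = 191 mm, Ī = 60 750 mm⁴.
Bottom flange (beyond web): 125 × 18, A = 2 250 mm², y = 9 mm, Ī = 60 750 mm⁴.
By symmetry the centroid is at mid-height, ȳ = 100 mm.
Transfer each piece to the horizontal axis through the centroid using Ī + A·d² with d = y − 100:
  web: d = 0 mm → contributes +6 666 667 mm⁴
  top flange (beyond web): d = 91 mm → contributes +18 693 000 mm⁴
  bottom flange (beyond web): d = -91 mm → contributes +18 693 000 mm⁴
Total I = 44 052 667 mm⁴.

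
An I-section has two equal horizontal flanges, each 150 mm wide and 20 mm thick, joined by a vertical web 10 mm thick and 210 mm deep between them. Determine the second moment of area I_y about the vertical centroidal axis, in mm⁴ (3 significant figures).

I_y ≈ 1.13 × 10⁷ mm⁴

Treat the section as a set of non-overlapping primitives; coordinates are from the bounding-box lower-left.
Bottom flange: 150 × 20, A = 3 000 mm², x = 75 mm, Ī = 5 625 000 mm⁴.
Web: 10 × 210, A = 2 100 mm², x = 75 mm, Ī = 17 500 mm⁴.
Top flange: 150 × 20, A = 3 000 mm², x = 75 mm, Ī = 5 625 000 mm⁴.
By symmetry the centroid is at mid-width, x̄ = 75 mm.
All pieces are centred on the vertical centroidal axis, so I = ΣĪ = 11 267 500 mm⁴.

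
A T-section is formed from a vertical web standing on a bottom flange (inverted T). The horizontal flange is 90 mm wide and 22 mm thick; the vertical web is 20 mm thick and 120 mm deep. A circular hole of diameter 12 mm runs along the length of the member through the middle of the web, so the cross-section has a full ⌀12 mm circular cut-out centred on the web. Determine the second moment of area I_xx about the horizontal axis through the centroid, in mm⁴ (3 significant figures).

I_xx ≈ 8.31 × 10⁶ mm⁴

Split into non-overlapping primitives; take the origin at the lower-left of the bounding box.
Flange: 90 × 22, A = 1 980 mm², y = 11 mm, Ī = 79 860 mm⁴.
Web: 20 × 120, A = 2 400 mm², y = 82 mm, Ī = 2 880 000 mm⁴.
Hole (subtracted): ⌀12, A = 113.1 mm², y = 82 mm, Ī = 1017.9 mm⁴.
Centroid: ȳ = ΣA·y / ΣA = 49.053 mm.
Transfer each piece to the horizontal axis through the centroid using Ī + A·d² with d = y − 49.053:
  flange: d = -38.053 mm → contributes +2 947 019 mm⁴
  web: d = 32.947 mm → contributes +5 485 151 mm⁴
  hole: d = 32.947 mm → contributes −123 783 mm⁴
Total I = 8 308 387 mm⁴.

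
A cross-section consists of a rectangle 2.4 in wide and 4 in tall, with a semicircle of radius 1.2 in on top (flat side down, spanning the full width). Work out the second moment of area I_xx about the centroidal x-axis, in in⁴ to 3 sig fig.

Treat the section as a set of non-overlapping primitives; coordinates are from the bounding-box lower-left.
Rectangular body: 2.4 × 4, A = 9.6 in², y = 2 in, Ī = 12.8 in⁴.
Semicircular cap: semicircle r = 1.2, A = 2.2619 in², y = 4.5093 in, Ī = 0.22759 in⁴.
Centroid: ȳ = ΣA·y / ΣA = 2.4785 in.
Transfer each piece to the centroidal x-axis using Ī + A·d² with d = y − 2.4785:
  rectangular body: d = -0.4785 in → contributes +14.998 in⁴
  semicircular cap: d = 2.0308 in → contributes +9.5562 in⁴
Total I = 24.554 in⁴.

I_xx ≈ 24.6 in⁴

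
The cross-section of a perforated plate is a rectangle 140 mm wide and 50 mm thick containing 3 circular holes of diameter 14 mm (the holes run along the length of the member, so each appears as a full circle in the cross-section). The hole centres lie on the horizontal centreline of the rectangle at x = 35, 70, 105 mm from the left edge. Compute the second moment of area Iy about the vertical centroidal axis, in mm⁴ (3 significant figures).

Iy ≈ 1.11 × 10⁷ mm⁴

Split into non-overlapping primitives; take the origin at the lower-left of the bounding box.
Plate: 140 × 50, A = 7 000 mm², x = 70 mm, Ī = 11 433 333 mm⁴.
Hole 1 (subtracted): ⌀14, A = 153.94 mm², x = 35 mm, Ī = 1885.7 mm⁴.
Hole 2 (subtracted): ⌀14, A = 153.94 mm², x = 70 mm, Ī = 1885.7 mm⁴.
Hole 3 (subtracted): ⌀14, A = 153.94 mm², x = 105 mm, Ī = 1885.7 mm⁴.
By symmetry the centroid is at mid-width, x̄ = 70 mm.
Transfer each piece to the vertical centroidal axis using Ī + A·d² with d = x − 70:
  plate: d = 0 mm → contributes +11 433 333 mm⁴
  hole 1: d = -35 mm → contributes −190 460 mm⁴
  hole 2: d = 0 mm → contributes −1885.7 mm⁴
  hole 3: d = 35 mm → contributes −190 460 mm⁴
Total I = 11 050 528 mm⁴.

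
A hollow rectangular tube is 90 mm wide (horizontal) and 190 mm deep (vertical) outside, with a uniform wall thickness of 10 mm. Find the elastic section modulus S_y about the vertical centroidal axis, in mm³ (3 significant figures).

Treat the section as a set of non-overlapping primitives; coordinates are from the bounding-box lower-left.
Outer rectangle: 90 × 190, A = 17 100 mm², x = 45 mm, Ī = 11 542 500 mm⁴.
Inner void (subtracted): 70 × 170, A = 11 900 mm², x = 45 mm, Ī = 4 859 167 mm⁴.
By symmetry the centroid is at mid-width, x̄ = 45 mm.
All pieces are centred on the vertical centroidal axis, so I = ΣĪ (holes subtracted) = 6 683 333 mm⁴.
Extreme fibre distance c = 45 mm; S = I/c = 148 519 mm³.

S_y ≈ 1.49 × 10⁵ mm³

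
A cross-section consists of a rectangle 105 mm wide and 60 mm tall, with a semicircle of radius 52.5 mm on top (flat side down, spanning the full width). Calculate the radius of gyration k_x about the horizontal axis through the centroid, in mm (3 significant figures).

Break the section into simple shapes (no overlaps), measuring from the bottom-left corner of the bounding box.
Rectangular body: 105 × 60, A = 6 300 mm², y = 30 mm, Ī = 1 890 000 mm⁴.
Semicircular cap: semicircle r = 52.5, A = 4329.5 mm², y = 82.282 mm, Ī = 833 814 mm⁴.
Centroid: ȳ = ΣA·y / ΣA = 51.295 mm.
Transfer each piece to the horizontal axis through the centroid using Ī + A·d² with d = y − 51.295:
  rectangular body: d = -21.295 mm → contributes +4 746 870 mm⁴
  semicircular cap: d = 30.987 mm → contributes +4 990 934 mm⁴
Total I = 9 737 805 mm⁴.
Radius of gyration: k = √(I/A) = √(9 737 805 / 10 630) = 30.267 mm.

k_x ≈ 30.3 mm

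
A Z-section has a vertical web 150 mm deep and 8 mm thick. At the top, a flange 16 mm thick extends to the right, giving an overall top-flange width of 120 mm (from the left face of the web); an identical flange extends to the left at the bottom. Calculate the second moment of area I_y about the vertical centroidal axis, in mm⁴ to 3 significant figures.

Treat the section as a set of non-overlapping primitives; coordinates are from the bounding-box lower-left.
Web: 8 × 150, A = 1 200 mm², x = 116 mm, Ī = 6 400 mm⁴.
Top flange (beyond web): 112 × 16, A = 1 792 mm², x = 176 mm, Ī = 1 873 237 mm⁴.
Bottom flange (beyond web): 112 × 16, A = 1 792 mm², x = 56 mm, Ī = 1 873 237 mm⁴.
Centroid: x̄ = ΣA·x / ΣA = 116 mm.
Transfer each piece to the vertical centroidal axis using Ī + A·d² with d = x − 116:
  web: d = 0 mm → contributes +6 400 mm⁴
  top flange (beyond web): d = 60 mm → contributes +8 324 437 mm⁴
  bottom flange (beyond web): d = -60 mm → contributes +8 324 437 mm⁴
Total I = 16 655 275 mm⁴.

I_y ≈ 1.67 × 10⁷ mm⁴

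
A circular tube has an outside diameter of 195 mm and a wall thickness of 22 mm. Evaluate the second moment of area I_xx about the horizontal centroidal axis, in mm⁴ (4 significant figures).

Decompose the section into non-overlapping parts with the origin at the bottom-left of its bounding rectangle.
Outer circle: ⌀195, A = 29864.8 mm², y = 97.5 mm, Ī = 70 975 481 mm⁴.
Bore (subtracted): ⌀151, A = 17907.9 mm², y = 97.5 mm, Ī = 25 519 825 mm⁴.
By symmetry the centroid is at mid-height, ȳ = 97.5 mm.
All pieces are centred on the horizontal centroidal axis, so I = ΣĪ (holes subtracted) = 45 455 656 mm⁴.

I_xx ≈ 4.546 × 10⁷ mm⁴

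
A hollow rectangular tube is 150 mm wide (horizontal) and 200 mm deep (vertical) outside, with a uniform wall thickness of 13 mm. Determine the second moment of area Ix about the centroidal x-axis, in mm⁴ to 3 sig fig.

Decompose the section into non-overlapping parts with the origin at the bottom-left of its bounding rectangle.
Outer rectangle: 150 × 200, A = 30 000 mm², y = 100 mm, Ī = 100 000 000 mm⁴.
Inner void (subtracted): 124 × 174, A = 21 576 mm², y = 100 mm, Ī = 54 436 248 mm⁴.
By symmetry the centroid is at mid-height, ȳ = 100 mm.
All pieces are centred on the centroidal x-axis, so I = ΣĪ (holes subtracted) = 45 563 752 mm⁴.

Ix ≈ 4.56 × 10⁷ mm⁴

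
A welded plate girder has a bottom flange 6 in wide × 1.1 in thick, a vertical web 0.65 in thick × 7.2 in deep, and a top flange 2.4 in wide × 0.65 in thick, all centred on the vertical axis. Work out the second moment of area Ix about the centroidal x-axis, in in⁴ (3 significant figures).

Break the section into simple shapes (no overlaps), measuring from the bottom-left corner of the bounding box.
Bottom plate: 6 × 1.1, A = 6.6 in², y = 0.55 in, Ī = 0.6655 in⁴.
Web plate: 0.65 × 7.2, A = 4.68 in², y = 4.7 in, Ī = 20.218 in⁴.
Top plate: 2.4 × 0.65, A = 1.56 in², y = 8.625 in, Ī = 0.054925 in⁴.
Centroid: ȳ = ΣA·y / ΣA = 3.0437 in.
Transfer each piece to the centroidal x-axis using Ī + A·d² with d = y − 3.0437:
  bottom plate: d = -2.4937 in → contributes +41.708 in⁴
  web plate: d = 1.6563 in → contributes +33.057 in⁴
  top plate: d = 5.5813 in → contributes +48.65 in⁴
Total I = 123.41 in⁴.

Ix ≈ 123 in⁴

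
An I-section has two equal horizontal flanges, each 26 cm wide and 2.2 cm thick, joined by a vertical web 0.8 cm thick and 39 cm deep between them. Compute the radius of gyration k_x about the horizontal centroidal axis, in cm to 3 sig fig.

Break the section into simple shapes (no overlaps), measuring from the bottom-left corner of the bounding box.
Bottom flange: 26 × 2.2, A = 57.2 cm², y = 1.1 cm, Ī = 23.071 cm⁴.
Web: 0.8 × 39, A = 31.2 cm², y = 21.7 cm, Ī = 3954.6 cm⁴.
Top flange: 26 × 2.2, A = 57.2 cm², y = 42.3 cm, Ī = 23.071 cm⁴.
By symmetry the centroid is at mid-height, ȳ = 21.7 cm.
Transfer each piece to the horizontal centroidal axis using Ī + A·d² with d = y − 21.7:
  bottom flange: d = -20.6 cm → contributes +24 296 cm⁴
  web: d = 0 cm → contributes +3954.6 cm⁴
  top flange: d = 20.6 cm → contributes +24 296 cm⁴
Total I = 52 548 cm⁴.
Radius of gyration: k = √(I/A) = √(52 548 / 145.6) = 18.997 cm.

k_x ≈ 19.0 cm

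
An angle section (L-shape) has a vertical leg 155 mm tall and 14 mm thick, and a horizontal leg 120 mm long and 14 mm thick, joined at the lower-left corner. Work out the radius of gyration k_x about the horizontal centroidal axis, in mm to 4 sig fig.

k_x ≈ 48.93 mm

Split into non-overlapping primitives; take the origin at the lower-left of the bounding box.
Vertical leg: 14 × 155, A = 2 170 mm², y = 77.5 mm, Ī = 4 344 521 mm⁴.
Horizontal leg (remainder): 106 × 14, A = 1 484 mm², y = 7 mm, Ī = 24238.7 mm⁴.
Centroid: ȳ = ΣA·y / ΣA = 48.8678 mm.
Transfer each piece to the horizontal centroidal axis using Ī + A·d² with d = y − 48.8678:
  vertical leg: d = 28.6322 mm → contributes +6 123 491 mm⁴
  horizontal leg (remainder): d = -41.8678 mm → contributes +2 625 563 mm⁴
Total I = 8 749 054 mm⁴.
Radius of gyration: k = √(I/A) = √(8 749 054 / 3 654) = 48.9324 mm.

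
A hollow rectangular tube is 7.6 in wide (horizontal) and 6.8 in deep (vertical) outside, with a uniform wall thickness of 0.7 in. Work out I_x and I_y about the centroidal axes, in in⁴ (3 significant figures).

Treat the section as a set of non-overlapping primitives; coordinates are from the bounding-box lower-left.
Outer rectangle: 7.6 × 6.8, A = 51.68 in², y = 3.4 in, Ī = 199.14 in⁴.
Inner void (subtracted): 6.2 × 5.4, A = 33.48 in², y = 3.4 in, Ī = 81.356 in⁴.
By symmetry the centroid is at mid-height, ȳ = 3.4 in.
All pieces are centred on the centroidal x-axis, so I = ΣĪ (holes subtracted) = 117.78 in⁴.
Repeating about the centroidal y-axis gives I_y = 141.51 in⁴.

I_x ≈ 118 in⁴, I_y ≈ 142 in⁴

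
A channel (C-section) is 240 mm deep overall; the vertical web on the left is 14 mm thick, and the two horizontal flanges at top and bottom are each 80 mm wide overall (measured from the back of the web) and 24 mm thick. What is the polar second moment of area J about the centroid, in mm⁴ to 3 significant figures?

J ≈ 5.70 × 10⁷ mm⁴

Split into non-overlapping primitives; take the origin at the lower-left of the bounding box.
Web: 14 × 240, A = 3 360 mm², y = 120 mm, Ī = 16 128 000 mm⁴.
Top flange (beyond web): 66 × 24, A = 1 584 mm², y = 228 mm, Ī = 76 032 mm⁴.
Bottom flange (beyond web): 66 × 24, A = 1 584 mm², y = 12 mm, Ī = 76 032 mm⁴.
By symmetry the centroid is at mid-height, ȳ = 120 mm.
Transfer each piece to the centroidal x-axis using Ī + A·d² with d = y − 120:
  web: d = 0 mm → contributes +16 128 000 mm⁴
  top flange (beyond web): d = 108 mm → contributes +18 551 808 mm⁴
  bottom flange (beyond web): d = -108 mm → contributes +18 551 808 mm⁴
Total I = 53 231 616 mm⁴.
For the y-axis: x̄ = 26.412 mm.
Repeating about the centroidal y-axis gives I_y = 3 813 805 mm⁴.
Polar second moment: J = I_x + I_y = 57 045 421 mm⁴.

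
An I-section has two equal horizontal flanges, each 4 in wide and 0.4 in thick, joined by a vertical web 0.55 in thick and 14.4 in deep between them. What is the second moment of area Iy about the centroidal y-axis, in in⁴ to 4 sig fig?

Iy ≈ 4.466 in⁴

Treat the section as a set of non-overlapping primitives; coordinates are from the bounding-box lower-left.
Bottom flange: 4 × 0.4, A = 1.6 in², x = 2 in, Ī = 2.13333 in⁴.
Web: 0.55 × 14.4, A = 7.92 in², x = 2 in, Ī = 0.19965 in⁴.
Top flange: 4 × 0.4, A = 1.6 in², x = 2 in, Ī = 2.13333 in⁴.
By symmetry the centroid is at mid-width, x̄ = 2 in.
All pieces are centred on the centroidal y-axis, so I = ΣĪ = 4.46632 in⁴.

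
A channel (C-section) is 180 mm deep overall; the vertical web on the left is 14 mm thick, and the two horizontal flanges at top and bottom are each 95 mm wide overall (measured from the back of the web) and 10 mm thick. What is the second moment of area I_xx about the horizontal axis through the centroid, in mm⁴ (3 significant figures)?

Treat the section as a set of non-overlapping primitives; coordinates are from the bounding-box lower-left.
Web: 14 × 180, A = 2 520 mm², y = 90 mm, Ī = 6 804 000 mm⁴.
Top flange (beyond web): 81 × 10, A = 810 mm², y = 175 mm, Ī = 6 750 mm⁴.
Bottom flange (beyond web): 81 × 10, A = 810 mm², y = 5 mm, Ī = 6 750 mm⁴.
By symmetry the centroid is at mid-height, ȳ = 90 mm.
Transfer each piece to the horizontal axis through the centroid using Ī + A·d² with d = y − 90:
  web: d = 0 mm → contributes +6 804 000 mm⁴
  top flange (beyond web): d = 85 mm → contributes +5 859 000 mm⁴
  bottom flange (beyond web): d = -85 mm → contributes +5 859 000 mm⁴
Total I = 18 522 000 mm⁴.

I_xx ≈ 1.85 × 10⁷ mm⁴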